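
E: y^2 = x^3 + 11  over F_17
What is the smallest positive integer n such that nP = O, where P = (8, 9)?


Compute successive multiples of P until we hit O:
  1P = (8, 9)
  2P = (9, 3)
  3P = (2, 6)
  4P = (3, 2)
  5P = (10, 12)
  6P = (14, 16)
  7P = (11, 13)
  8P = (13, 7)
  ... (continuing to 18P)
  18P = O

ord(P) = 18


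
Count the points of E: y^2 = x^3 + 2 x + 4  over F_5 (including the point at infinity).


For each x in F_5, count y with y^2 = x^3 + 2 x + 4 mod 5:
  x = 0: RHS = 4, y in [2, 3]  -> 2 point(s)
  x = 2: RHS = 1, y in [1, 4]  -> 2 point(s)
  x = 4: RHS = 1, y in [1, 4]  -> 2 point(s)
Affine points: 6. Add the point at infinity: total = 7.

#E(F_5) = 7


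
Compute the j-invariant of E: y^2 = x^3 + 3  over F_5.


Delta = -16(4 a^3 + 27 b^2) mod 5 = 2
-1728 * (4 a)^3 = -1728 * (4*0)^3 mod 5 = 0
j = 0 * 2^(-1) mod 5 = 0

j = 0 (mod 5)


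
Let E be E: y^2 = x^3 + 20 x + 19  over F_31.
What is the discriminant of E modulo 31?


4 a^3 + 27 b^2 = 4*20^3 + 27*19^2 = 32000 + 9747 = 41747
Delta = -16 * (41747) = -667952
Delta mod 31 = 5

Delta = 5 (mod 31)


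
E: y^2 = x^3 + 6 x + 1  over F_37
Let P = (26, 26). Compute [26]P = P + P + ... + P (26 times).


k = 26 = 11010_2 (binary, LSB first: 01011)
Double-and-add from P = (26, 26):
  bit 0 = 0: acc unchanged = O
  bit 1 = 1: acc = O + (10, 5) = (10, 5)
  bit 2 = 0: acc unchanged = (10, 5)
  bit 3 = 1: acc = (10, 5) + (34, 20) = (9, 28)
  bit 4 = 1: acc = (9, 28) + (16, 30) = (0, 1)

26P = (0, 1)


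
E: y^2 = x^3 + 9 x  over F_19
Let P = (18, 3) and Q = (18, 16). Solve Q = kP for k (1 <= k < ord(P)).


Enumerate multiples of P until we hit Q = (18, 16):
  1P = (18, 3)
  2P = (6, 2)
  3P = (2, 11)
  4P = (4, 9)
  5P = (3, 15)
  6P = (7, 11)
  7P = (14, 1)
  8P = (11, 10)
  9P = (10, 8)
  10P = (0, 0)
  11P = (10, 11)
  12P = (11, 9)
  13P = (14, 18)
  14P = (7, 8)
  15P = (3, 4)
  16P = (4, 10)
  17P = (2, 8)
  18P = (6, 17)
  19P = (18, 16)
Match found at i = 19.

k = 19


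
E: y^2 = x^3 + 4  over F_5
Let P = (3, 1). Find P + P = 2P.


Doubling: s = (3 x1^2 + a) / (2 y1)
s = (3*3^2 + 0) / (2*1) mod 5 = 1
x3 = s^2 - 2 x1 mod 5 = 1^2 - 2*3 = 0
y3 = s (x1 - x3) - y1 mod 5 = 1 * (3 - 0) - 1 = 2

2P = (0, 2)


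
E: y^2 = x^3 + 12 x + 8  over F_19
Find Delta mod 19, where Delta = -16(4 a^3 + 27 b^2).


4 a^3 + 27 b^2 = 4*12^3 + 27*8^2 = 6912 + 1728 = 8640
Delta = -16 * (8640) = -138240
Delta mod 19 = 4

Delta = 4 (mod 19)


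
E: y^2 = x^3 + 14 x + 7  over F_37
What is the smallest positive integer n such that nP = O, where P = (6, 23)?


Compute successive multiples of P until we hit O:
  1P = (6, 23)
  2P = (0, 9)
  3P = (20, 6)
  4P = (7, 2)
  5P = (21, 33)
  6P = (31, 22)
  7P = (9, 23)
  8P = (22, 14)
  ... (continuing to 21P)
  21P = O

ord(P) = 21


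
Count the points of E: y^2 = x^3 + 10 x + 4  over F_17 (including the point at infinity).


For each x in F_17, count y with y^2 = x^3 + 10 x + 4 mod 17:
  x = 0: RHS = 4, y in [2, 15]  -> 2 point(s)
  x = 1: RHS = 15, y in [7, 10]  -> 2 point(s)
  x = 2: RHS = 15, y in [7, 10]  -> 2 point(s)
  x = 5: RHS = 9, y in [3, 14]  -> 2 point(s)
  x = 6: RHS = 8, y in [5, 12]  -> 2 point(s)
  x = 7: RHS = 9, y in [3, 14]  -> 2 point(s)
  x = 8: RHS = 1, y in [1, 16]  -> 2 point(s)
  x = 10: RHS = 16, y in [4, 13]  -> 2 point(s)
  x = 11: RHS = 0, y in [0]  -> 1 point(s)
  x = 12: RHS = 16, y in [4, 13]  -> 2 point(s)
  x = 13: RHS = 2, y in [6, 11]  -> 2 point(s)
  x = 14: RHS = 15, y in [7, 10]  -> 2 point(s)
Affine points: 23. Add the point at infinity: total = 24.

#E(F_17) = 24


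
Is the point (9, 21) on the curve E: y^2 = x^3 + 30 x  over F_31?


Check whether y^2 = x^3 + 30 x + 0 (mod 31) for (x, y) = (9, 21).
LHS: y^2 = 21^2 mod 31 = 7
RHS: x^3 + 30 x + 0 = 9^3 + 30*9 + 0 mod 31 = 7
LHS = RHS

Yes, on the curve


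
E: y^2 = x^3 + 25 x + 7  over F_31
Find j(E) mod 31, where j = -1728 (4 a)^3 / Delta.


Delta = -16(4 a^3 + 27 b^2) mod 31 = 3
-1728 * (4 a)^3 = -1728 * (4*25)^3 mod 31 = 16
j = 16 * 3^(-1) mod 31 = 26

j = 26 (mod 31)


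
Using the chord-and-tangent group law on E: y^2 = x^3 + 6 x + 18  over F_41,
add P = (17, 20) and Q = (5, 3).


P != Q, so use the chord formula.
s = (y2 - y1) / (x2 - x1) = (24) / (29) mod 41 = 39
x3 = s^2 - x1 - x2 mod 41 = 39^2 - 17 - 5 = 23
y3 = s (x1 - x3) - y1 mod 41 = 39 * (17 - 23) - 20 = 33

P + Q = (23, 33)


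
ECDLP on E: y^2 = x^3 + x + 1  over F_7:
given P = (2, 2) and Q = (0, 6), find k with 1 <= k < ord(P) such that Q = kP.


Enumerate multiples of P until we hit Q = (0, 6):
  1P = (2, 2)
  2P = (0, 1)
  3P = (0, 6)
Match found at i = 3.

k = 3


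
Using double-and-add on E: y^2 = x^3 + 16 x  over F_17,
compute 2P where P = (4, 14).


k = 2 = 10_2 (binary, LSB first: 01)
Double-and-add from P = (4, 14):
  bit 0 = 0: acc unchanged = O
  bit 1 = 1: acc = O + (0, 0) = (0, 0)

2P = (0, 0)


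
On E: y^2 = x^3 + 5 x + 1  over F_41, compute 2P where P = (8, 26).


Doubling: s = (3 x1^2 + a) / (2 y1)
s = (3*8^2 + 5) / (2*26) mod 41 = 3
x3 = s^2 - 2 x1 mod 41 = 3^2 - 2*8 = 34
y3 = s (x1 - x3) - y1 mod 41 = 3 * (8 - 34) - 26 = 19

2P = (34, 19)


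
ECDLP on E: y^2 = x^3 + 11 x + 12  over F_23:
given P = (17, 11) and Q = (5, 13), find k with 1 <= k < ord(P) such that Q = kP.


Enumerate multiples of P until we hit Q = (5, 13):
  1P = (17, 11)
  2P = (5, 10)
  3P = (5, 13)
Match found at i = 3.

k = 3


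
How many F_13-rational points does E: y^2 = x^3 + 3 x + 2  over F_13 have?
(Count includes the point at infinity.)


For each x in F_13, count y with y^2 = x^3 + 3 x + 2 mod 13:
  x = 2: RHS = 3, y in [4, 9]  -> 2 point(s)
  x = 3: RHS = 12, y in [5, 8]  -> 2 point(s)
  x = 4: RHS = 0, y in [0]  -> 1 point(s)
  x = 5: RHS = 12, y in [5, 8]  -> 2 point(s)
  x = 9: RHS = 4, y in [2, 11]  -> 2 point(s)
  x = 11: RHS = 1, y in [1, 12]  -> 2 point(s)
Affine points: 11. Add the point at infinity: total = 12.

#E(F_13) = 12


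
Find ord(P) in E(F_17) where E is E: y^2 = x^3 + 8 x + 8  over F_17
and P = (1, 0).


Compute successive multiples of P until we hit O:
  1P = (1, 0)
  2P = O

ord(P) = 2


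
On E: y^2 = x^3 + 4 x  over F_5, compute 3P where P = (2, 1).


k = 3 = 11_2 (binary, LSB first: 11)
Double-and-add from P = (2, 1):
  bit 0 = 1: acc = O + (2, 1) = (2, 1)
  bit 1 = 1: acc = (2, 1) + (0, 0) = (2, 4)

3P = (2, 4)


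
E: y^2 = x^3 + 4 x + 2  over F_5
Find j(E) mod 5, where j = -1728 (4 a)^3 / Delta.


Delta = -16(4 a^3 + 27 b^2) mod 5 = 1
-1728 * (4 a)^3 = -1728 * (4*4)^3 mod 5 = 2
j = 2 * 1^(-1) mod 5 = 2

j = 2 (mod 5)


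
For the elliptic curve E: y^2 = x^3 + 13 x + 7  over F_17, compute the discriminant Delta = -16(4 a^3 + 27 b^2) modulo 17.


4 a^3 + 27 b^2 = 4*13^3 + 27*7^2 = 8788 + 1323 = 10111
Delta = -16 * (10111) = -161776
Delta mod 17 = 13

Delta = 13 (mod 17)


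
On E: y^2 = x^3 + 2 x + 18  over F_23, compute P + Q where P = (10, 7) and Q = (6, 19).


P != Q, so use the chord formula.
s = (y2 - y1) / (x2 - x1) = (12) / (19) mod 23 = 20
x3 = s^2 - x1 - x2 mod 23 = 20^2 - 10 - 6 = 16
y3 = s (x1 - x3) - y1 mod 23 = 20 * (10 - 16) - 7 = 11

P + Q = (16, 11)


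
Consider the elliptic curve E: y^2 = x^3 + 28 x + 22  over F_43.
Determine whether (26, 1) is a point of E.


Check whether y^2 = x^3 + 28 x + 22 (mod 43) for (x, y) = (26, 1).
LHS: y^2 = 1^2 mod 43 = 1
RHS: x^3 + 28 x + 22 = 26^3 + 28*26 + 22 mod 43 = 8
LHS != RHS

No, not on the curve


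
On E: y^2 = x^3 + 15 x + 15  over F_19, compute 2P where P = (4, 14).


Doubling: s = (3 x1^2 + a) / (2 y1)
s = (3*4^2 + 15) / (2*14) mod 19 = 7
x3 = s^2 - 2 x1 mod 19 = 7^2 - 2*4 = 3
y3 = s (x1 - x3) - y1 mod 19 = 7 * (4 - 3) - 14 = 12

2P = (3, 12)


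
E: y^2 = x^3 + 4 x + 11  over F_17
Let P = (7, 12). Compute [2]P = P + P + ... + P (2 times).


k = 2 = 10_2 (binary, LSB first: 01)
Double-and-add from P = (7, 12):
  bit 0 = 0: acc unchanged = O
  bit 1 = 1: acc = O + (1, 13) = (1, 13)

2P = (1, 13)


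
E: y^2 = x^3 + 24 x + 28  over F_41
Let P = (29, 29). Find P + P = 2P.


Doubling: s = (3 x1^2 + a) / (2 y1)
s = (3*29^2 + 24) / (2*29) mod 41 = 22
x3 = s^2 - 2 x1 mod 41 = 22^2 - 2*29 = 16
y3 = s (x1 - x3) - y1 mod 41 = 22 * (29 - 16) - 29 = 11

2P = (16, 11)


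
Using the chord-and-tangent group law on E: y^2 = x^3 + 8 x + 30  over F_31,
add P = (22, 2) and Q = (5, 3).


P != Q, so use the chord formula.
s = (y2 - y1) / (x2 - x1) = (1) / (14) mod 31 = 20
x3 = s^2 - x1 - x2 mod 31 = 20^2 - 22 - 5 = 1
y3 = s (x1 - x3) - y1 mod 31 = 20 * (22 - 1) - 2 = 15

P + Q = (1, 15)


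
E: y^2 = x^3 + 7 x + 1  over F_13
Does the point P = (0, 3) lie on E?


Check whether y^2 = x^3 + 7 x + 1 (mod 13) for (x, y) = (0, 3).
LHS: y^2 = 3^2 mod 13 = 9
RHS: x^3 + 7 x + 1 = 0^3 + 7*0 + 1 mod 13 = 1
LHS != RHS

No, not on the curve


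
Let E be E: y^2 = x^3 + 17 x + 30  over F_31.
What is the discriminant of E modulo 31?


4 a^3 + 27 b^2 = 4*17^3 + 27*30^2 = 19652 + 24300 = 43952
Delta = -16 * (43952) = -703232
Delta mod 31 = 3

Delta = 3 (mod 31)


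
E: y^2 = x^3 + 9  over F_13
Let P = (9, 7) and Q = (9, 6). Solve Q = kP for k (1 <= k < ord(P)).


Enumerate multiples of P until we hit Q = (9, 6):
  1P = (9, 7)
  2P = (11, 1)
  3P = (2, 11)
  4P = (1, 7)
  5P = (3, 6)
  6P = (5, 11)
  7P = (0, 10)
  8P = (7, 1)
  9P = (6, 2)
  10P = (8, 12)
  11P = (8, 1)
  12P = (6, 11)
  13P = (7, 12)
  14P = (0, 3)
  15P = (5, 2)
  16P = (3, 7)
  17P = (1, 6)
  18P = (2, 2)
  19P = (11, 12)
  20P = (9, 6)
Match found at i = 20.

k = 20


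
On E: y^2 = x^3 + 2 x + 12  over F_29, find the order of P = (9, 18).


Compute successive multiples of P until we hit O:
  1P = (9, 18)
  2P = (18, 15)
  3P = (15, 13)
  4P = (21, 21)
  5P = (19, 23)
  6P = (23, 4)
  7P = (27, 0)
  8P = (23, 25)
  ... (continuing to 14P)
  14P = O

ord(P) = 14


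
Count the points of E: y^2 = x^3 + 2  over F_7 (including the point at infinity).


For each x in F_7, count y with y^2 = x^3 + 0 x + 2 mod 7:
  x = 0: RHS = 2, y in [3, 4]  -> 2 point(s)
  x = 3: RHS = 1, y in [1, 6]  -> 2 point(s)
  x = 5: RHS = 1, y in [1, 6]  -> 2 point(s)
  x = 6: RHS = 1, y in [1, 6]  -> 2 point(s)
Affine points: 8. Add the point at infinity: total = 9.

#E(F_7) = 9


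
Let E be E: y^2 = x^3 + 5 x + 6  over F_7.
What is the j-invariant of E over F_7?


Delta = -16(4 a^3 + 27 b^2) mod 7 = 3
-1728 * (4 a)^3 = -1728 * (4*5)^3 mod 7 = 6
j = 6 * 3^(-1) mod 7 = 2

j = 2 (mod 7)


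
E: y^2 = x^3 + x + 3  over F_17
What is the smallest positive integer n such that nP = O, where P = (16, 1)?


Compute successive multiples of P until we hit O:
  1P = (16, 1)
  2P = (6, 2)
  3P = (3, 13)
  4P = (7, 9)
  5P = (12, 3)
  6P = (2, 9)
  7P = (8, 9)
  8P = (11, 11)
  ... (continuing to 17P)
  17P = O

ord(P) = 17


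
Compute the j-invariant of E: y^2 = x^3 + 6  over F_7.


Delta = -16(4 a^3 + 27 b^2) mod 7 = 2
-1728 * (4 a)^3 = -1728 * (4*0)^3 mod 7 = 0
j = 0 * 2^(-1) mod 7 = 0

j = 0 (mod 7)


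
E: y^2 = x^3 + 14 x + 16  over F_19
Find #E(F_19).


For each x in F_19, count y with y^2 = x^3 + 14 x + 16 mod 19:
  x = 0: RHS = 16, y in [4, 15]  -> 2 point(s)
  x = 3: RHS = 9, y in [3, 16]  -> 2 point(s)
  x = 7: RHS = 1, y in [1, 18]  -> 2 point(s)
  x = 9: RHS = 16, y in [4, 15]  -> 2 point(s)
  x = 10: RHS = 16, y in [4, 15]  -> 2 point(s)
  x = 11: RHS = 0, y in [0]  -> 1 point(s)
  x = 13: RHS = 1, y in [1, 18]  -> 2 point(s)
  x = 14: RHS = 11, y in [7, 12]  -> 2 point(s)
  x = 16: RHS = 4, y in [2, 17]  -> 2 point(s)
  x = 18: RHS = 1, y in [1, 18]  -> 2 point(s)
Affine points: 19. Add the point at infinity: total = 20.

#E(F_19) = 20


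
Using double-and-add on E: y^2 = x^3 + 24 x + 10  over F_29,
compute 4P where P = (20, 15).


k = 4 = 100_2 (binary, LSB first: 001)
Double-and-add from P = (20, 15):
  bit 0 = 0: acc unchanged = O
  bit 1 = 0: acc unchanged = O
  bit 2 = 1: acc = O + (4, 5) = (4, 5)

4P = (4, 5)


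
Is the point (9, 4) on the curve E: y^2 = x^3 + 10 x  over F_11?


Check whether y^2 = x^3 + 10 x + 0 (mod 11) for (x, y) = (9, 4).
LHS: y^2 = 4^2 mod 11 = 5
RHS: x^3 + 10 x + 0 = 9^3 + 10*9 + 0 mod 11 = 5
LHS = RHS

Yes, on the curve


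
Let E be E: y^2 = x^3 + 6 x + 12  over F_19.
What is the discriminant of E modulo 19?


4 a^3 + 27 b^2 = 4*6^3 + 27*12^2 = 864 + 3888 = 4752
Delta = -16 * (4752) = -76032
Delta mod 19 = 6

Delta = 6 (mod 19)


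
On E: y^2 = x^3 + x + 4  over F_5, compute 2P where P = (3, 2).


Doubling: s = (3 x1^2 + a) / (2 y1)
s = (3*3^2 + 1) / (2*2) mod 5 = 2
x3 = s^2 - 2 x1 mod 5 = 2^2 - 2*3 = 3
y3 = s (x1 - x3) - y1 mod 5 = 2 * (3 - 3) - 2 = 3

2P = (3, 3)


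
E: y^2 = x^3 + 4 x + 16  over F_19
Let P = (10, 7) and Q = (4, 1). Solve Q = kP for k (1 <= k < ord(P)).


Enumerate multiples of P until we hit Q = (4, 1):
  1P = (10, 7)
  2P = (18, 12)
  3P = (0, 4)
  4P = (7, 11)
  5P = (8, 3)
  6P = (5, 3)
  7P = (13, 2)
  8P = (3, 13)
  9P = (11, 2)
  10P = (4, 1)
Match found at i = 10.

k = 10


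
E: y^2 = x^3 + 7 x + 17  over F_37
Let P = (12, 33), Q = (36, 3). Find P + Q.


P != Q, so use the chord formula.
s = (y2 - y1) / (x2 - x1) = (7) / (24) mod 37 = 8
x3 = s^2 - x1 - x2 mod 37 = 8^2 - 12 - 36 = 16
y3 = s (x1 - x3) - y1 mod 37 = 8 * (12 - 16) - 33 = 9

P + Q = (16, 9)


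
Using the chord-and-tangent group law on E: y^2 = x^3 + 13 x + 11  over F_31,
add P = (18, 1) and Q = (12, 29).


P != Q, so use the chord formula.
s = (y2 - y1) / (x2 - x1) = (28) / (25) mod 31 = 16
x3 = s^2 - x1 - x2 mod 31 = 16^2 - 18 - 12 = 9
y3 = s (x1 - x3) - y1 mod 31 = 16 * (18 - 9) - 1 = 19

P + Q = (9, 19)


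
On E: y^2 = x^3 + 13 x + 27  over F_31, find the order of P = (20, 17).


Compute successive multiples of P until we hit O:
  1P = (20, 17)
  2P = (10, 17)
  3P = (1, 14)
  4P = (12, 12)
  5P = (27, 29)
  6P = (23, 0)
  7P = (27, 2)
  8P = (12, 19)
  ... (continuing to 12P)
  12P = O

ord(P) = 12


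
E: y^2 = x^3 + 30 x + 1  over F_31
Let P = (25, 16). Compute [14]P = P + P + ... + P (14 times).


k = 14 = 1110_2 (binary, LSB first: 0111)
Double-and-add from P = (25, 16):
  bit 0 = 0: acc unchanged = O
  bit 1 = 1: acc = O + (22, 26) = (22, 26)
  bit 2 = 1: acc = (22, 26) + (1, 30) = (28, 15)
  bit 3 = 1: acc = (28, 15) + (30, 30) = (6, 26)

14P = (6, 26)


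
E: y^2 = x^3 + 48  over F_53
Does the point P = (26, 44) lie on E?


Check whether y^2 = x^3 + 0 x + 48 (mod 53) for (x, y) = (26, 44).
LHS: y^2 = 44^2 mod 53 = 28
RHS: x^3 + 0 x + 48 = 26^3 + 0*26 + 48 mod 53 = 28
LHS = RHS

Yes, on the curve


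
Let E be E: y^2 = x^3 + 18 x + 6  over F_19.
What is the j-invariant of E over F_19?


Delta = -16(4 a^3 + 27 b^2) mod 19 = 16
-1728 * (4 a)^3 = -1728 * (4*18)^3 mod 19 = 12
j = 12 * 16^(-1) mod 19 = 15

j = 15 (mod 19)


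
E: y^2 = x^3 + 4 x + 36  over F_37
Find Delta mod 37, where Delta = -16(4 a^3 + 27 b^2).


4 a^3 + 27 b^2 = 4*4^3 + 27*36^2 = 256 + 34992 = 35248
Delta = -16 * (35248) = -563968
Delta mod 37 = 23

Delta = 23 (mod 37)


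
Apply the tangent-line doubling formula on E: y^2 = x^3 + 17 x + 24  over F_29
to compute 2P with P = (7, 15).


Doubling: s = (3 x1^2 + a) / (2 y1)
s = (3*7^2 + 17) / (2*15) mod 29 = 19
x3 = s^2 - 2 x1 mod 29 = 19^2 - 2*7 = 28
y3 = s (x1 - x3) - y1 mod 29 = 19 * (7 - 28) - 15 = 21

2P = (28, 21)


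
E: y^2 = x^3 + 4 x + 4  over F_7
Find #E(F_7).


For each x in F_7, count y with y^2 = x^3 + 4 x + 4 mod 7:
  x = 0: RHS = 4, y in [2, 5]  -> 2 point(s)
  x = 1: RHS = 2, y in [3, 4]  -> 2 point(s)
  x = 3: RHS = 1, y in [1, 6]  -> 2 point(s)
  x = 4: RHS = 0, y in [0]  -> 1 point(s)
  x = 5: RHS = 2, y in [3, 4]  -> 2 point(s)
Affine points: 9. Add the point at infinity: total = 10.

#E(F_7) = 10


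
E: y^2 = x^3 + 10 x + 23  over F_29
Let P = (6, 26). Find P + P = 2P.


Doubling: s = (3 x1^2 + a) / (2 y1)
s = (3*6^2 + 10) / (2*26) mod 29 = 19
x3 = s^2 - 2 x1 mod 29 = 19^2 - 2*6 = 1
y3 = s (x1 - x3) - y1 mod 29 = 19 * (6 - 1) - 26 = 11

2P = (1, 11)


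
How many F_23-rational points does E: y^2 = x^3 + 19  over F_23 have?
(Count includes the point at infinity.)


For each x in F_23, count y with y^2 = x^3 + 0 x + 19 mod 23:
  x = 2: RHS = 4, y in [2, 21]  -> 2 point(s)
  x = 3: RHS = 0, y in [0]  -> 1 point(s)
  x = 5: RHS = 6, y in [11, 12]  -> 2 point(s)
  x = 8: RHS = 2, y in [5, 18]  -> 2 point(s)
  x = 9: RHS = 12, y in [9, 14]  -> 2 point(s)
  x = 11: RHS = 16, y in [4, 19]  -> 2 point(s)
  x = 13: RHS = 8, y in [10, 13]  -> 2 point(s)
  x = 14: RHS = 3, y in [7, 16]  -> 2 point(s)
  x = 15: RHS = 13, y in [6, 17]  -> 2 point(s)
  x = 18: RHS = 9, y in [3, 20]  -> 2 point(s)
  x = 19: RHS = 1, y in [1, 22]  -> 2 point(s)
  x = 22: RHS = 18, y in [8, 15]  -> 2 point(s)
Affine points: 23. Add the point at infinity: total = 24.

#E(F_23) = 24


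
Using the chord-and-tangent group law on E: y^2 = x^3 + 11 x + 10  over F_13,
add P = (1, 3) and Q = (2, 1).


P != Q, so use the chord formula.
s = (y2 - y1) / (x2 - x1) = (11) / (1) mod 13 = 11
x3 = s^2 - x1 - x2 mod 13 = 11^2 - 1 - 2 = 1
y3 = s (x1 - x3) - y1 mod 13 = 11 * (1 - 1) - 3 = 10

P + Q = (1, 10)


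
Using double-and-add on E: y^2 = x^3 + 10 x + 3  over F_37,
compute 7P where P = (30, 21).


k = 7 = 111_2 (binary, LSB first: 111)
Double-and-add from P = (30, 21):
  bit 0 = 1: acc = O + (30, 21) = (30, 21)
  bit 1 = 1: acc = (30, 21) + (35, 7) = (5, 20)
  bit 2 = 1: acc = (5, 20) + (11, 36) = (24, 28)

7P = (24, 28)


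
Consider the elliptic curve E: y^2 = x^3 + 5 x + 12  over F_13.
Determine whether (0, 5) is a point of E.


Check whether y^2 = x^3 + 5 x + 12 (mod 13) for (x, y) = (0, 5).
LHS: y^2 = 5^2 mod 13 = 12
RHS: x^3 + 5 x + 12 = 0^3 + 5*0 + 12 mod 13 = 12
LHS = RHS

Yes, on the curve


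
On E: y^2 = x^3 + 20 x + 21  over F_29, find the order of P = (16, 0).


Compute successive multiples of P until we hit O:
  1P = (16, 0)
  2P = O

ord(P) = 2


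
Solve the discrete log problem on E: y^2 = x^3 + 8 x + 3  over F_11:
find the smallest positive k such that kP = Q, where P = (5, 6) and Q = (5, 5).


Enumerate multiples of P until we hit Q = (5, 5):
  1P = (5, 6)
  2P = (4, 0)
  3P = (5, 5)
Match found at i = 3.

k = 3


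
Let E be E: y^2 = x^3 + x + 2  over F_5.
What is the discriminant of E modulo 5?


4 a^3 + 27 b^2 = 4*1^3 + 27*2^2 = 4 + 108 = 112
Delta = -16 * (112) = -1792
Delta mod 5 = 3

Delta = 3 (mod 5)


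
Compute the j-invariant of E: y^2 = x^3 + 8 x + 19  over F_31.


Delta = -16(4 a^3 + 27 b^2) mod 31 = 8
-1728 * (4 a)^3 = -1728 * (4*8)^3 mod 31 = 8
j = 8 * 8^(-1) mod 31 = 1

j = 1 (mod 31)


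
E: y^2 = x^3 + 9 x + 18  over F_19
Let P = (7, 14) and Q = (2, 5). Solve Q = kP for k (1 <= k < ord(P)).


Enumerate multiples of P until we hit Q = (2, 5):
  1P = (7, 14)
  2P = (12, 7)
  3P = (5, 6)
  4P = (4, 17)
  5P = (9, 7)
  6P = (1, 3)
  7P = (17, 12)
  8P = (11, 2)
  9P = (10, 14)
  10P = (2, 5)
Match found at i = 10.

k = 10


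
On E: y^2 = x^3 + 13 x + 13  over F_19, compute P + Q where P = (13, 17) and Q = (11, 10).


P != Q, so use the chord formula.
s = (y2 - y1) / (x2 - x1) = (12) / (17) mod 19 = 13
x3 = s^2 - x1 - x2 mod 19 = 13^2 - 13 - 11 = 12
y3 = s (x1 - x3) - y1 mod 19 = 13 * (13 - 12) - 17 = 15

P + Q = (12, 15)


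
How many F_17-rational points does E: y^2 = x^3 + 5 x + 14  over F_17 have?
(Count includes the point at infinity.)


For each x in F_17, count y with y^2 = x^3 + 5 x + 14 mod 17:
  x = 2: RHS = 15, y in [7, 10]  -> 2 point(s)
  x = 4: RHS = 13, y in [8, 9]  -> 2 point(s)
  x = 7: RHS = 1, y in [1, 16]  -> 2 point(s)
  x = 12: RHS = 0, y in [0]  -> 1 point(s)
  x = 13: RHS = 15, y in [7, 10]  -> 2 point(s)
  x = 15: RHS = 13, y in [8, 9]  -> 2 point(s)
  x = 16: RHS = 8, y in [5, 12]  -> 2 point(s)
Affine points: 13. Add the point at infinity: total = 14.

#E(F_17) = 14


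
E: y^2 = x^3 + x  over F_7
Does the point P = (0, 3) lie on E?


Check whether y^2 = x^3 + 1 x + 0 (mod 7) for (x, y) = (0, 3).
LHS: y^2 = 3^2 mod 7 = 2
RHS: x^3 + 1 x + 0 = 0^3 + 1*0 + 0 mod 7 = 0
LHS != RHS

No, not on the curve


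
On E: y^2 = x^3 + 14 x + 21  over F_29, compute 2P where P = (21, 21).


Doubling: s = (3 x1^2 + a) / (2 y1)
s = (3*21^2 + 14) / (2*21) mod 29 = 27
x3 = s^2 - 2 x1 mod 29 = 27^2 - 2*21 = 20
y3 = s (x1 - x3) - y1 mod 29 = 27 * (21 - 20) - 21 = 6

2P = (20, 6)


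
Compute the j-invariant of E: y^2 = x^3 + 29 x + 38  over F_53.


Delta = -16(4 a^3 + 27 b^2) mod 53 = 9
-1728 * (4 a)^3 = -1728 * (4*29)^3 mod 53 = 12
j = 12 * 9^(-1) mod 53 = 19

j = 19 (mod 53)


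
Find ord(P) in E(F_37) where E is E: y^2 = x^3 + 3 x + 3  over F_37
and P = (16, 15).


Compute successive multiples of P until we hit O:
  1P = (16, 15)
  2P = (8, 13)
  3P = (20, 21)
  4P = (31, 18)
  5P = (30, 34)
  6P = (7, 21)
  7P = (35, 10)
  8P = (12, 19)
  ... (continuing to 19P)
  19P = O

ord(P) = 19


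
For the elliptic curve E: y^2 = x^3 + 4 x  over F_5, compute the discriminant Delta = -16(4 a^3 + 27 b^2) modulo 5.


4 a^3 + 27 b^2 = 4*4^3 + 27*0^2 = 256 + 0 = 256
Delta = -16 * (256) = -4096
Delta mod 5 = 4

Delta = 4 (mod 5)


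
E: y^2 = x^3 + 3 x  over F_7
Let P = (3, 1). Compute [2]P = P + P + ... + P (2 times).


k = 2 = 10_2 (binary, LSB first: 01)
Double-and-add from P = (3, 1):
  bit 0 = 0: acc unchanged = O
  bit 1 = 1: acc = O + (2, 0) = (2, 0)

2P = (2, 0)


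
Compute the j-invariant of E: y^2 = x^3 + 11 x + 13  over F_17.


Delta = -16(4 a^3 + 27 b^2) mod 17 = 10
-1728 * (4 a)^3 = -1728 * (4*11)^3 mod 17 = 16
j = 16 * 10^(-1) mod 17 = 5

j = 5 (mod 17)


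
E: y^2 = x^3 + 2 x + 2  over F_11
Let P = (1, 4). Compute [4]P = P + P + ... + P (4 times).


k = 4 = 100_2 (binary, LSB first: 001)
Double-and-add from P = (1, 4):
  bit 0 = 0: acc unchanged = O
  bit 1 = 0: acc unchanged = O
  bit 2 = 1: acc = O + (5, 4) = (5, 4)

4P = (5, 4)


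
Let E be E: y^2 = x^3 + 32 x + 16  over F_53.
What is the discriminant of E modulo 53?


4 a^3 + 27 b^2 = 4*32^3 + 27*16^2 = 131072 + 6912 = 137984
Delta = -16 * (137984) = -2207744
Delta mod 53 = 24

Delta = 24 (mod 53)


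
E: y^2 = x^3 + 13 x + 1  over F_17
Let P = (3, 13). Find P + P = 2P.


Doubling: s = (3 x1^2 + a) / (2 y1)
s = (3*3^2 + 13) / (2*13) mod 17 = 12
x3 = s^2 - 2 x1 mod 17 = 12^2 - 2*3 = 2
y3 = s (x1 - x3) - y1 mod 17 = 12 * (3 - 2) - 13 = 16

2P = (2, 16)


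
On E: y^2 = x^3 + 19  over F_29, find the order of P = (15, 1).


Compute successive multiples of P until we hit O:
  1P = (15, 1)
  2P = (15, 28)
  3P = O

ord(P) = 3


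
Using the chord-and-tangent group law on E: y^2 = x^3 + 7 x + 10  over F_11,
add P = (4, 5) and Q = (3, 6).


P != Q, so use the chord formula.
s = (y2 - y1) / (x2 - x1) = (1) / (10) mod 11 = 10
x3 = s^2 - x1 - x2 mod 11 = 10^2 - 4 - 3 = 5
y3 = s (x1 - x3) - y1 mod 11 = 10 * (4 - 5) - 5 = 7

P + Q = (5, 7)


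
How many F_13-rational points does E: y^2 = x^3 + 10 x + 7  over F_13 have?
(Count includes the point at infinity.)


For each x in F_13, count y with y^2 = x^3 + 10 x + 7 mod 13:
  x = 2: RHS = 9, y in [3, 10]  -> 2 point(s)
  x = 3: RHS = 12, y in [5, 8]  -> 2 point(s)
  x = 5: RHS = 0, y in [0]  -> 1 point(s)
  x = 6: RHS = 10, y in [6, 7]  -> 2 point(s)
  x = 7: RHS = 4, y in [2, 11]  -> 2 point(s)
  x = 8: RHS = 1, y in [1, 12]  -> 2 point(s)
  x = 12: RHS = 9, y in [3, 10]  -> 2 point(s)
Affine points: 13. Add the point at infinity: total = 14.

#E(F_13) = 14


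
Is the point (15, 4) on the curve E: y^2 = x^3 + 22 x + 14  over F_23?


Check whether y^2 = x^3 + 22 x + 14 (mod 23) for (x, y) = (15, 4).
LHS: y^2 = 4^2 mod 23 = 16
RHS: x^3 + 22 x + 14 = 15^3 + 22*15 + 14 mod 23 = 16
LHS = RHS

Yes, on the curve


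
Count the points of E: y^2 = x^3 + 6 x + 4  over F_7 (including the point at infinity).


For each x in F_7, count y with y^2 = x^3 + 6 x + 4 mod 7:
  x = 0: RHS = 4, y in [2, 5]  -> 2 point(s)
  x = 1: RHS = 4, y in [2, 5]  -> 2 point(s)
  x = 3: RHS = 0, y in [0]  -> 1 point(s)
  x = 4: RHS = 1, y in [1, 6]  -> 2 point(s)
  x = 6: RHS = 4, y in [2, 5]  -> 2 point(s)
Affine points: 9. Add the point at infinity: total = 10.

#E(F_7) = 10


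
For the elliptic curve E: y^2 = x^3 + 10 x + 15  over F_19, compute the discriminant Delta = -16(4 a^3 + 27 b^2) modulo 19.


4 a^3 + 27 b^2 = 4*10^3 + 27*15^2 = 4000 + 6075 = 10075
Delta = -16 * (10075) = -161200
Delta mod 19 = 15

Delta = 15 (mod 19)


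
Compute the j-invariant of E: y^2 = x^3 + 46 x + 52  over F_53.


Delta = -16(4 a^3 + 27 b^2) mod 53 = 2
-1728 * (4 a)^3 = -1728 * (4*46)^3 mod 53 = 2
j = 2 * 2^(-1) mod 53 = 1

j = 1 (mod 53)


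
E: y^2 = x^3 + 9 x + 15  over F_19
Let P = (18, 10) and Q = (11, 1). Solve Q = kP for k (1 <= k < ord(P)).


Enumerate multiples of P until we hit Q = (11, 1):
  1P = (18, 10)
  2P = (13, 12)
  3P = (14, 15)
  4P = (4, 1)
  5P = (1, 5)
  6P = (11, 1)
Match found at i = 6.

k = 6


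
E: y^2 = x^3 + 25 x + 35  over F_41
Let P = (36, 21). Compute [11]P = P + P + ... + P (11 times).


k = 11 = 1011_2 (binary, LSB first: 1101)
Double-and-add from P = (36, 21):
  bit 0 = 1: acc = O + (36, 21) = (36, 21)
  bit 1 = 1: acc = (36, 21) + (6, 27) = (22, 9)
  bit 2 = 0: acc unchanged = (22, 9)
  bit 3 = 1: acc = (22, 9) + (29, 37) = (6, 14)

11P = (6, 14)


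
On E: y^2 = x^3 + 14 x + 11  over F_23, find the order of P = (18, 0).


Compute successive multiples of P until we hit O:
  1P = (18, 0)
  2P = O

ord(P) = 2


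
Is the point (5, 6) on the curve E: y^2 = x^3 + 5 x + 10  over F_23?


Check whether y^2 = x^3 + 5 x + 10 (mod 23) for (x, y) = (5, 6).
LHS: y^2 = 6^2 mod 23 = 13
RHS: x^3 + 5 x + 10 = 5^3 + 5*5 + 10 mod 23 = 22
LHS != RHS

No, not on the curve


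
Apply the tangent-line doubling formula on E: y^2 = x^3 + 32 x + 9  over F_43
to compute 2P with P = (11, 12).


Doubling: s = (3 x1^2 + a) / (2 y1)
s = (3*11^2 + 32) / (2*12) mod 43 = 29
x3 = s^2 - 2 x1 mod 43 = 29^2 - 2*11 = 2
y3 = s (x1 - x3) - y1 mod 43 = 29 * (11 - 2) - 12 = 34

2P = (2, 34)


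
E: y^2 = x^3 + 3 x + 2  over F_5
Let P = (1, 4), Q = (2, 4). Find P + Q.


P != Q, so use the chord formula.
s = (y2 - y1) / (x2 - x1) = (0) / (1) mod 5 = 0
x3 = s^2 - x1 - x2 mod 5 = 0^2 - 1 - 2 = 2
y3 = s (x1 - x3) - y1 mod 5 = 0 * (1 - 2) - 4 = 1

P + Q = (2, 1)


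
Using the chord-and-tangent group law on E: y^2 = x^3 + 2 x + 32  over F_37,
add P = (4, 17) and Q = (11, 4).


P != Q, so use the chord formula.
s = (y2 - y1) / (x2 - x1) = (24) / (7) mod 37 = 14
x3 = s^2 - x1 - x2 mod 37 = 14^2 - 4 - 11 = 33
y3 = s (x1 - x3) - y1 mod 37 = 14 * (4 - 33) - 17 = 21

P + Q = (33, 21)


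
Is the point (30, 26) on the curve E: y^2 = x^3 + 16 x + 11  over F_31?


Check whether y^2 = x^3 + 16 x + 11 (mod 31) for (x, y) = (30, 26).
LHS: y^2 = 26^2 mod 31 = 25
RHS: x^3 + 16 x + 11 = 30^3 + 16*30 + 11 mod 31 = 25
LHS = RHS

Yes, on the curve


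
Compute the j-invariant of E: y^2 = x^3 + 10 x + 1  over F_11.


Delta = -16(4 a^3 + 27 b^2) mod 11 = 6
-1728 * (4 a)^3 = -1728 * (4*10)^3 mod 11 = 9
j = 9 * 6^(-1) mod 11 = 7

j = 7 (mod 11)


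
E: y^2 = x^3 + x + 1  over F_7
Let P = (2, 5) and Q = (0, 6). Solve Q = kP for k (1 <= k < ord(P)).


Enumerate multiples of P until we hit Q = (0, 6):
  1P = (2, 5)
  2P = (0, 6)
Match found at i = 2.

k = 2


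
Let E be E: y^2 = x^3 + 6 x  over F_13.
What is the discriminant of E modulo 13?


4 a^3 + 27 b^2 = 4*6^3 + 27*0^2 = 864 + 0 = 864
Delta = -16 * (864) = -13824
Delta mod 13 = 8

Delta = 8 (mod 13)


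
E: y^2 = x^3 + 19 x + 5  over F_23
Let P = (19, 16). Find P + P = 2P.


Doubling: s = (3 x1^2 + a) / (2 y1)
s = (3*19^2 + 19) / (2*16) mod 23 = 10
x3 = s^2 - 2 x1 mod 23 = 10^2 - 2*19 = 16
y3 = s (x1 - x3) - y1 mod 23 = 10 * (19 - 16) - 16 = 14

2P = (16, 14)


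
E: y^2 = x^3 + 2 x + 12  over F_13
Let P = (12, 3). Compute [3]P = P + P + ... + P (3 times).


k = 3 = 11_2 (binary, LSB first: 11)
Double-and-add from P = (12, 3):
  bit 0 = 1: acc = O + (12, 3) = (12, 3)
  bit 1 = 1: acc = (12, 3) + (11, 0) = (12, 10)

3P = (12, 10)


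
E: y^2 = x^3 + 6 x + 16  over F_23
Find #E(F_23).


For each x in F_23, count y with y^2 = x^3 + 6 x + 16 mod 23:
  x = 0: RHS = 16, y in [4, 19]  -> 2 point(s)
  x = 1: RHS = 0, y in [0]  -> 1 point(s)
  x = 2: RHS = 13, y in [6, 17]  -> 2 point(s)
  x = 4: RHS = 12, y in [9, 14]  -> 2 point(s)
  x = 8: RHS = 1, y in [1, 22]  -> 2 point(s)
  x = 10: RHS = 18, y in [8, 15]  -> 2 point(s)
  x = 15: RHS = 8, y in [10, 13]  -> 2 point(s)
  x = 22: RHS = 9, y in [3, 20]  -> 2 point(s)
Affine points: 15. Add the point at infinity: total = 16.

#E(F_23) = 16


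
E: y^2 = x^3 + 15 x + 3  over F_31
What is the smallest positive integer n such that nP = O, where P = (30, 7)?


Compute successive multiples of P until we hit O:
  1P = (30, 7)
  2P = (22, 21)
  3P = (15, 21)
  4P = (26, 12)
  5P = (25, 10)
  6P = (21, 0)
  7P = (25, 21)
  8P = (26, 19)
  ... (continuing to 12P)
  12P = O

ord(P) = 12


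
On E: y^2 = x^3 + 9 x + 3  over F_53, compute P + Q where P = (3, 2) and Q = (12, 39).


P != Q, so use the chord formula.
s = (y2 - y1) / (x2 - x1) = (37) / (9) mod 53 = 10
x3 = s^2 - x1 - x2 mod 53 = 10^2 - 3 - 12 = 32
y3 = s (x1 - x3) - y1 mod 53 = 10 * (3 - 32) - 2 = 26

P + Q = (32, 26)


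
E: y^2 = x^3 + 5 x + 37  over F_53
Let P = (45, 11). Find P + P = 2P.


Doubling: s = (3 x1^2 + a) / (2 y1)
s = (3*45^2 + 5) / (2*11) mod 53 = 21
x3 = s^2 - 2 x1 mod 53 = 21^2 - 2*45 = 33
y3 = s (x1 - x3) - y1 mod 53 = 21 * (45 - 33) - 11 = 29

2P = (33, 29)


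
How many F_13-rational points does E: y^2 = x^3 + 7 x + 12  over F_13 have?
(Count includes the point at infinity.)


For each x in F_13, count y with y^2 = x^3 + 7 x + 12 mod 13:
  x = 0: RHS = 12, y in [5, 8]  -> 2 point(s)
  x = 4: RHS = 0, y in [0]  -> 1 point(s)
  x = 5: RHS = 3, y in [4, 9]  -> 2 point(s)
  x = 6: RHS = 10, y in [6, 7]  -> 2 point(s)
  x = 7: RHS = 1, y in [1, 12]  -> 2 point(s)
  x = 10: RHS = 3, y in [4, 9]  -> 2 point(s)
  x = 11: RHS = 3, y in [4, 9]  -> 2 point(s)
  x = 12: RHS = 4, y in [2, 11]  -> 2 point(s)
Affine points: 15. Add the point at infinity: total = 16.

#E(F_13) = 16


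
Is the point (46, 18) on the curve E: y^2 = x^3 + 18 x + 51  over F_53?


Check whether y^2 = x^3 + 18 x + 51 (mod 53) for (x, y) = (46, 18).
LHS: y^2 = 18^2 mod 53 = 6
RHS: x^3 + 18 x + 51 = 46^3 + 18*46 + 51 mod 53 = 6
LHS = RHS

Yes, on the curve


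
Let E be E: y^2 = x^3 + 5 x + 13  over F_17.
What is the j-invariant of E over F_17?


Delta = -16(4 a^3 + 27 b^2) mod 17 = 14
-1728 * (4 a)^3 = -1728 * (4*5)^3 mod 17 = 9
j = 9 * 14^(-1) mod 17 = 14

j = 14 (mod 17)


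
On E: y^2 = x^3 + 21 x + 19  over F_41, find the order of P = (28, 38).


Compute successive multiples of P until we hit O:
  1P = (28, 38)
  2P = (21, 2)
  3P = (31, 11)
  4P = (22, 31)
  5P = (14, 33)
  6P = (19, 15)
  7P = (39, 25)
  8P = (33, 35)
  ... (continuing to 18P)
  18P = O

ord(P) = 18


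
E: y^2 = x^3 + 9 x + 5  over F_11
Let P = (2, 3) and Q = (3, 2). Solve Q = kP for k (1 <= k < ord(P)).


Enumerate multiples of P until we hit Q = (3, 2):
  1P = (2, 3)
  2P = (0, 4)
  3P = (1, 2)
  4P = (9, 1)
  5P = (3, 2)
Match found at i = 5.

k = 5


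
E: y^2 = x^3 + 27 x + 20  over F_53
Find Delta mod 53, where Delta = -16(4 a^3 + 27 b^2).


4 a^3 + 27 b^2 = 4*27^3 + 27*20^2 = 78732 + 10800 = 89532
Delta = -16 * (89532) = -1432512
Delta mod 53 = 25

Delta = 25 (mod 53)


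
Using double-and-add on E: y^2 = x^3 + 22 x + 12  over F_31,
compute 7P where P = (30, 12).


k = 7 = 111_2 (binary, LSB first: 111)
Double-and-add from P = (30, 12):
  bit 0 = 1: acc = O + (30, 12) = (30, 12)
  bit 1 = 1: acc = (30, 12) + (4, 28) = (6, 9)
  bit 2 = 1: acc = (6, 9) + (11, 2) = (11, 29)

7P = (11, 29)


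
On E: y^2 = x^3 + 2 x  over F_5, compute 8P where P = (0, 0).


k = 8 = 1000_2 (binary, LSB first: 0001)
Double-and-add from P = (0, 0):
  bit 0 = 0: acc unchanged = O
  bit 1 = 0: acc unchanged = O
  bit 2 = 0: acc unchanged = O
  bit 3 = 1: acc = O + O = O

8P = O


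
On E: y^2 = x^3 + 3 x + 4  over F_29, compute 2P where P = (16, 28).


Doubling: s = (3 x1^2 + a) / (2 y1)
s = (3*16^2 + 3) / (2*28) mod 29 = 6
x3 = s^2 - 2 x1 mod 29 = 6^2 - 2*16 = 4
y3 = s (x1 - x3) - y1 mod 29 = 6 * (16 - 4) - 28 = 15

2P = (4, 15)


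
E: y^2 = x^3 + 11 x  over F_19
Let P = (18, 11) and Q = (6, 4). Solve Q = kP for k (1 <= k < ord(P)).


Enumerate multiples of P until we hit Q = (6, 4):
  1P = (18, 11)
  2P = (9, 12)
  3P = (15, 14)
  4P = (6, 15)
  5P = (12, 6)
  6P = (5, 3)
  7P = (2, 12)
  8P = (16, 15)
  9P = (8, 7)
  10P = (0, 0)
  11P = (8, 12)
  12P = (16, 4)
  13P = (2, 7)
  14P = (5, 16)
  15P = (12, 13)
  16P = (6, 4)
Match found at i = 16.

k = 16


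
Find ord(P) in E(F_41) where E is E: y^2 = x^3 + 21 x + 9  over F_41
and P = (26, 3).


Compute successive multiples of P until we hit O:
  1P = (26, 3)
  2P = (38, 40)
  3P = (9, 5)
  4P = (8, 19)
  5P = (25, 28)
  6P = (0, 3)
  7P = (15, 38)
  8P = (23, 21)
  ... (continuing to 44P)
  44P = O

ord(P) = 44


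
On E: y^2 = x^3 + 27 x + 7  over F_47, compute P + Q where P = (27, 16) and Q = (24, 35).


P != Q, so use the chord formula.
s = (y2 - y1) / (x2 - x1) = (19) / (44) mod 47 = 25
x3 = s^2 - x1 - x2 mod 47 = 25^2 - 27 - 24 = 10
y3 = s (x1 - x3) - y1 mod 47 = 25 * (27 - 10) - 16 = 33

P + Q = (10, 33)


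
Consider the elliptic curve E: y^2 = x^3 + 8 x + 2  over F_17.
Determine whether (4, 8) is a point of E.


Check whether y^2 = x^3 + 8 x + 2 (mod 17) for (x, y) = (4, 8).
LHS: y^2 = 8^2 mod 17 = 13
RHS: x^3 + 8 x + 2 = 4^3 + 8*4 + 2 mod 17 = 13
LHS = RHS

Yes, on the curve


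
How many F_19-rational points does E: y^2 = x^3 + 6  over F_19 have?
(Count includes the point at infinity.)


For each x in F_19, count y with y^2 = x^3 + 0 x + 6 mod 19:
  x = 0: RHS = 6, y in [5, 14]  -> 2 point(s)
  x = 1: RHS = 7, y in [8, 11]  -> 2 point(s)
  x = 5: RHS = 17, y in [6, 13]  -> 2 point(s)
  x = 7: RHS = 7, y in [8, 11]  -> 2 point(s)
  x = 8: RHS = 5, y in [9, 10]  -> 2 point(s)
  x = 11: RHS = 7, y in [8, 11]  -> 2 point(s)
  x = 12: RHS = 5, y in [9, 10]  -> 2 point(s)
  x = 16: RHS = 17, y in [6, 13]  -> 2 point(s)
  x = 17: RHS = 17, y in [6, 13]  -> 2 point(s)
  x = 18: RHS = 5, y in [9, 10]  -> 2 point(s)
Affine points: 20. Add the point at infinity: total = 21.

#E(F_19) = 21


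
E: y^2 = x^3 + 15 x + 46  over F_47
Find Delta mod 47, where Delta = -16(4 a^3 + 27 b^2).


4 a^3 + 27 b^2 = 4*15^3 + 27*46^2 = 13500 + 57132 = 70632
Delta = -16 * (70632) = -1130112
Delta mod 47 = 3

Delta = 3 (mod 47)


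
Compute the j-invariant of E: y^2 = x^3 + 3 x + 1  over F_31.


Delta = -16(4 a^3 + 27 b^2) mod 31 = 10
-1728 * (4 a)^3 = -1728 * (4*3)^3 mod 31 = 29
j = 29 * 10^(-1) mod 31 = 6

j = 6 (mod 31)


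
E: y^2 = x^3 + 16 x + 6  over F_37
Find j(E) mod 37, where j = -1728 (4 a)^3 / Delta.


Delta = -16(4 a^3 + 27 b^2) mod 37 = 26
-1728 * (4 a)^3 = -1728 * (4*16)^3 mod 37 = 26
j = 26 * 26^(-1) mod 37 = 1

j = 1 (mod 37)


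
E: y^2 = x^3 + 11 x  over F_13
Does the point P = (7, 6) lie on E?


Check whether y^2 = x^3 + 11 x + 0 (mod 13) for (x, y) = (7, 6).
LHS: y^2 = 6^2 mod 13 = 10
RHS: x^3 + 11 x + 0 = 7^3 + 11*7 + 0 mod 13 = 4
LHS != RHS

No, not on the curve


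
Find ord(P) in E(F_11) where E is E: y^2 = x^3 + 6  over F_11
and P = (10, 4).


Compute successive multiples of P until we hit O:
  1P = (10, 4)
  2P = (3, 0)
  3P = (10, 7)
  4P = O

ord(P) = 4


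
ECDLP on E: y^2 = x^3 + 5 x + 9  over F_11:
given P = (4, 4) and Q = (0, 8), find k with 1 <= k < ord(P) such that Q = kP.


Enumerate multiples of P until we hit Q = (0, 8):
  1P = (4, 4)
  2P = (1, 9)
  3P = (10, 6)
  4P = (2, 4)
  5P = (5, 7)
  6P = (0, 8)
Match found at i = 6.

k = 6


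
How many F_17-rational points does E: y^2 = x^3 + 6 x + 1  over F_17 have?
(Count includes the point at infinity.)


For each x in F_17, count y with y^2 = x^3 + 6 x + 1 mod 17:
  x = 0: RHS = 1, y in [1, 16]  -> 2 point(s)
  x = 1: RHS = 8, y in [5, 12]  -> 2 point(s)
  x = 2: RHS = 4, y in [2, 15]  -> 2 point(s)
  x = 4: RHS = 4, y in [2, 15]  -> 2 point(s)
  x = 6: RHS = 15, y in [7, 10]  -> 2 point(s)
  x = 8: RHS = 0, y in [0]  -> 1 point(s)
  x = 9: RHS = 2, y in [6, 11]  -> 2 point(s)
  x = 11: RHS = 4, y in [2, 15]  -> 2 point(s)
  x = 12: RHS = 16, y in [4, 13]  -> 2 point(s)
  x = 13: RHS = 15, y in [7, 10]  -> 2 point(s)
  x = 15: RHS = 15, y in [7, 10]  -> 2 point(s)
Affine points: 21. Add the point at infinity: total = 22.

#E(F_17) = 22


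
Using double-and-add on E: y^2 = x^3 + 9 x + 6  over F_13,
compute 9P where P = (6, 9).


k = 9 = 1001_2 (binary, LSB first: 1001)
Double-and-add from P = (6, 9):
  bit 0 = 1: acc = O + (6, 9) = (6, 9)
  bit 1 = 0: acc unchanged = (6, 9)
  bit 2 = 0: acc unchanged = (6, 9)
  bit 3 = 1: acc = (6, 9) + (9, 7) = (10, 11)

9P = (10, 11)


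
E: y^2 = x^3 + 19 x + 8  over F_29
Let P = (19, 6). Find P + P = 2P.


Doubling: s = (3 x1^2 + a) / (2 y1)
s = (3*19^2 + 19) / (2*6) mod 29 = 0
x3 = s^2 - 2 x1 mod 29 = 0^2 - 2*19 = 20
y3 = s (x1 - x3) - y1 mod 29 = 0 * (19 - 20) - 6 = 23

2P = (20, 23)


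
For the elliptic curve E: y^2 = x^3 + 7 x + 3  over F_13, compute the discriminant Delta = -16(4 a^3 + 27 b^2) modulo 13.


4 a^3 + 27 b^2 = 4*7^3 + 27*3^2 = 1372 + 243 = 1615
Delta = -16 * (1615) = -25840
Delta mod 13 = 4

Delta = 4 (mod 13)


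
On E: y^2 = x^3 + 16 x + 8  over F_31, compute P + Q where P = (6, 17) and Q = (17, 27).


P != Q, so use the chord formula.
s = (y2 - y1) / (x2 - x1) = (10) / (11) mod 31 = 15
x3 = s^2 - x1 - x2 mod 31 = 15^2 - 6 - 17 = 16
y3 = s (x1 - x3) - y1 mod 31 = 15 * (6 - 16) - 17 = 19

P + Q = (16, 19)


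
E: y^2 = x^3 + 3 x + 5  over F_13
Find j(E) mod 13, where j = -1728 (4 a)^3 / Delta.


Delta = -16(4 a^3 + 27 b^2) mod 13 = 4
-1728 * (4 a)^3 = -1728 * (4*3)^3 mod 13 = 12
j = 12 * 4^(-1) mod 13 = 3

j = 3 (mod 13)


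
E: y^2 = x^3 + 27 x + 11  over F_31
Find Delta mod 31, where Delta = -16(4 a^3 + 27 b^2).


4 a^3 + 27 b^2 = 4*27^3 + 27*11^2 = 78732 + 3267 = 81999
Delta = -16 * (81999) = -1311984
Delta mod 31 = 29

Delta = 29 (mod 31)


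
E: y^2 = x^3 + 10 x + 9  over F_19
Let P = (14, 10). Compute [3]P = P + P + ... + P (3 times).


k = 3 = 11_2 (binary, LSB first: 11)
Double-and-add from P = (14, 10):
  bit 0 = 1: acc = O + (14, 10) = (14, 10)
  bit 1 = 1: acc = (14, 10) + (15, 0) = (14, 9)

3P = (14, 9)


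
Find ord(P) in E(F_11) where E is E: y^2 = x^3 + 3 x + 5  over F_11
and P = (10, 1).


Compute successive multiples of P until we hit O:
  1P = (10, 1)
  2P = (0, 7)
  3P = (4, 2)
  4P = (1, 3)
  5P = (1, 8)
  6P = (4, 9)
  7P = (0, 4)
  8P = (10, 10)
  ... (continuing to 9P)
  9P = O

ord(P) = 9


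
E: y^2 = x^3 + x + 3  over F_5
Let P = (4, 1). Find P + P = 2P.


Doubling: s = (3 x1^2 + a) / (2 y1)
s = (3*4^2 + 1) / (2*1) mod 5 = 2
x3 = s^2 - 2 x1 mod 5 = 2^2 - 2*4 = 1
y3 = s (x1 - x3) - y1 mod 5 = 2 * (4 - 1) - 1 = 0

2P = (1, 0)


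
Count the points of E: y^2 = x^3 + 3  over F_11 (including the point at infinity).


For each x in F_11, count y with y^2 = x^3 + 0 x + 3 mod 11:
  x = 0: RHS = 3, y in [5, 6]  -> 2 point(s)
  x = 1: RHS = 4, y in [2, 9]  -> 2 point(s)
  x = 2: RHS = 0, y in [0]  -> 1 point(s)
  x = 4: RHS = 1, y in [1, 10]  -> 2 point(s)
  x = 7: RHS = 5, y in [4, 7]  -> 2 point(s)
  x = 8: RHS = 9, y in [3, 8]  -> 2 point(s)
Affine points: 11. Add the point at infinity: total = 12.

#E(F_11) = 12


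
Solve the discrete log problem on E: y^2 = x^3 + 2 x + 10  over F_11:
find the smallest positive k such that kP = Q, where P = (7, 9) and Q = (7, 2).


Enumerate multiples of P until we hit Q = (7, 2):
  1P = (7, 9)
  2P = (2, 0)
  3P = (7, 2)
Match found at i = 3.

k = 3


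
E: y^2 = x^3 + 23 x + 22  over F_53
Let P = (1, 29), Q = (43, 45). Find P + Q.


P != Q, so use the chord formula.
s = (y2 - y1) / (x2 - x1) = (16) / (42) mod 53 = 13
x3 = s^2 - x1 - x2 mod 53 = 13^2 - 1 - 43 = 19
y3 = s (x1 - x3) - y1 mod 53 = 13 * (1 - 19) - 29 = 2

P + Q = (19, 2)
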